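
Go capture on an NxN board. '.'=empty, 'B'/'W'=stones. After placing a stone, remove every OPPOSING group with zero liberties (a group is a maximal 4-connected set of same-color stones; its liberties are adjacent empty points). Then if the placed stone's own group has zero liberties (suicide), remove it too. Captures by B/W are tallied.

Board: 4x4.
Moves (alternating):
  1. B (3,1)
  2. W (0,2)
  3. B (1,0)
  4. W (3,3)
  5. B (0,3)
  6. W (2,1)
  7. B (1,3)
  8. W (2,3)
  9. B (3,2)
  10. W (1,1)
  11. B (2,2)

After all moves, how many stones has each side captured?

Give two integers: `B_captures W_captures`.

Move 1: B@(3,1) -> caps B=0 W=0
Move 2: W@(0,2) -> caps B=0 W=0
Move 3: B@(1,0) -> caps B=0 W=0
Move 4: W@(3,3) -> caps B=0 W=0
Move 5: B@(0,3) -> caps B=0 W=0
Move 6: W@(2,1) -> caps B=0 W=0
Move 7: B@(1,3) -> caps B=0 W=0
Move 8: W@(2,3) -> caps B=0 W=0
Move 9: B@(3,2) -> caps B=0 W=0
Move 10: W@(1,1) -> caps B=0 W=0
Move 11: B@(2,2) -> caps B=2 W=0

Answer: 2 0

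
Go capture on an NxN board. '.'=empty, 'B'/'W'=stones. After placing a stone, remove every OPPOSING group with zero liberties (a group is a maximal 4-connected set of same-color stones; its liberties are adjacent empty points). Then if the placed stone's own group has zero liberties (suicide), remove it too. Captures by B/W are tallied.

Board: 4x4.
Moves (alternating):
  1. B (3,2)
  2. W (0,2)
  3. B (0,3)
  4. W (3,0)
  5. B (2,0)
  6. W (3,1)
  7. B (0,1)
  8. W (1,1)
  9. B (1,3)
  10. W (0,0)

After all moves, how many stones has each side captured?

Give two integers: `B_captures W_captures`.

Answer: 0 1

Derivation:
Move 1: B@(3,2) -> caps B=0 W=0
Move 2: W@(0,2) -> caps B=0 W=0
Move 3: B@(0,3) -> caps B=0 W=0
Move 4: W@(3,0) -> caps B=0 W=0
Move 5: B@(2,0) -> caps B=0 W=0
Move 6: W@(3,1) -> caps B=0 W=0
Move 7: B@(0,1) -> caps B=0 W=0
Move 8: W@(1,1) -> caps B=0 W=0
Move 9: B@(1,3) -> caps B=0 W=0
Move 10: W@(0,0) -> caps B=0 W=1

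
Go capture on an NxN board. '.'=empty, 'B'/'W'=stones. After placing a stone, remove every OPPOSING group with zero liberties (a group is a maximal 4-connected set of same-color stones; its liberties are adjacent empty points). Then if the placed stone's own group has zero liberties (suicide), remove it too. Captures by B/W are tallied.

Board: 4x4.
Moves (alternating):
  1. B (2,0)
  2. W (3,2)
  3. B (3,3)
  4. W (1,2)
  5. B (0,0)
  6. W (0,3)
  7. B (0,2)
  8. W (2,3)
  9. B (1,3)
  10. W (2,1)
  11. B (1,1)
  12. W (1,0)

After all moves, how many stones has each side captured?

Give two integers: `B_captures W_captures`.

Move 1: B@(2,0) -> caps B=0 W=0
Move 2: W@(3,2) -> caps B=0 W=0
Move 3: B@(3,3) -> caps B=0 W=0
Move 4: W@(1,2) -> caps B=0 W=0
Move 5: B@(0,0) -> caps B=0 W=0
Move 6: W@(0,3) -> caps B=0 W=0
Move 7: B@(0,2) -> caps B=0 W=0
Move 8: W@(2,3) -> caps B=0 W=1
Move 9: B@(1,3) -> caps B=1 W=1
Move 10: W@(2,1) -> caps B=1 W=1
Move 11: B@(1,1) -> caps B=1 W=1
Move 12: W@(1,0) -> caps B=1 W=1

Answer: 1 1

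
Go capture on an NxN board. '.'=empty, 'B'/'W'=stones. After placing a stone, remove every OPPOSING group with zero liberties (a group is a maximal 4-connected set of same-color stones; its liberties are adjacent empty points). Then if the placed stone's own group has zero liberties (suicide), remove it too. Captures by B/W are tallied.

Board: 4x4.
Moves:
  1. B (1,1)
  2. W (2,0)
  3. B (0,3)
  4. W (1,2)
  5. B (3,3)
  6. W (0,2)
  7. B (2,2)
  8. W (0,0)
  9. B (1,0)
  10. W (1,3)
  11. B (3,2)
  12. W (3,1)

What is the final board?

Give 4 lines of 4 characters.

Move 1: B@(1,1) -> caps B=0 W=0
Move 2: W@(2,0) -> caps B=0 W=0
Move 3: B@(0,3) -> caps B=0 W=0
Move 4: W@(1,2) -> caps B=0 W=0
Move 5: B@(3,3) -> caps B=0 W=0
Move 6: W@(0,2) -> caps B=0 W=0
Move 7: B@(2,2) -> caps B=0 W=0
Move 8: W@(0,0) -> caps B=0 W=0
Move 9: B@(1,0) -> caps B=0 W=0
Move 10: W@(1,3) -> caps B=0 W=1
Move 11: B@(3,2) -> caps B=0 W=1
Move 12: W@(3,1) -> caps B=0 W=1

Answer: W.W.
BBWW
W.B.
.WBB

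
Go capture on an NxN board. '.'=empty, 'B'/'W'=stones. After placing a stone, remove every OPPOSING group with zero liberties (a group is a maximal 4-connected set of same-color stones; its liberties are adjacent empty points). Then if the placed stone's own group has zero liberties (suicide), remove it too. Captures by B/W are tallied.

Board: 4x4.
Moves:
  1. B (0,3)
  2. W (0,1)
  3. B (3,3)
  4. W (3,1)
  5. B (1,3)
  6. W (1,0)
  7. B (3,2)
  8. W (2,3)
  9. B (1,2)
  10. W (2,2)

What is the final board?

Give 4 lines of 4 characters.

Move 1: B@(0,3) -> caps B=0 W=0
Move 2: W@(0,1) -> caps B=0 W=0
Move 3: B@(3,3) -> caps B=0 W=0
Move 4: W@(3,1) -> caps B=0 W=0
Move 5: B@(1,3) -> caps B=0 W=0
Move 6: W@(1,0) -> caps B=0 W=0
Move 7: B@(3,2) -> caps B=0 W=0
Move 8: W@(2,3) -> caps B=0 W=0
Move 9: B@(1,2) -> caps B=0 W=0
Move 10: W@(2,2) -> caps B=0 W=2

Answer: .W.B
W.BB
..WW
.W..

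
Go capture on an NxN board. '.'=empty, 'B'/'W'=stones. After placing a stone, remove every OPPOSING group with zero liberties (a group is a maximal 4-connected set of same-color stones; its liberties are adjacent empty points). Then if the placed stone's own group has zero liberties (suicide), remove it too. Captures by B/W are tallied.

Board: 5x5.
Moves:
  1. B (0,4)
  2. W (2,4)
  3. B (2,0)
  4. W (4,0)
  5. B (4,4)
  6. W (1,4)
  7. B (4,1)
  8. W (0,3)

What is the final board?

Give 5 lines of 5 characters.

Answer: ...W.
....W
B...W
.....
WB..B

Derivation:
Move 1: B@(0,4) -> caps B=0 W=0
Move 2: W@(2,4) -> caps B=0 W=0
Move 3: B@(2,0) -> caps B=0 W=0
Move 4: W@(4,0) -> caps B=0 W=0
Move 5: B@(4,4) -> caps B=0 W=0
Move 6: W@(1,4) -> caps B=0 W=0
Move 7: B@(4,1) -> caps B=0 W=0
Move 8: W@(0,3) -> caps B=0 W=1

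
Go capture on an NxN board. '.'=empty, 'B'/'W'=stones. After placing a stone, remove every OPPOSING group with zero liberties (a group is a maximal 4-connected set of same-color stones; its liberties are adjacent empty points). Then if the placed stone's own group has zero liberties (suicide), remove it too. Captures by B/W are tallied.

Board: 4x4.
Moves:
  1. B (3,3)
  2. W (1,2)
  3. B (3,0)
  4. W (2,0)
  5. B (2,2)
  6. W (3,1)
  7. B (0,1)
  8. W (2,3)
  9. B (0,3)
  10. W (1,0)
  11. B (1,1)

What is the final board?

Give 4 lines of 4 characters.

Move 1: B@(3,3) -> caps B=0 W=0
Move 2: W@(1,2) -> caps B=0 W=0
Move 3: B@(3,0) -> caps B=0 W=0
Move 4: W@(2,0) -> caps B=0 W=0
Move 5: B@(2,2) -> caps B=0 W=0
Move 6: W@(3,1) -> caps B=0 W=1
Move 7: B@(0,1) -> caps B=0 W=1
Move 8: W@(2,3) -> caps B=0 W=1
Move 9: B@(0,3) -> caps B=0 W=1
Move 10: W@(1,0) -> caps B=0 W=1
Move 11: B@(1,1) -> caps B=0 W=1

Answer: .B.B
WBW.
W.BW
.W.B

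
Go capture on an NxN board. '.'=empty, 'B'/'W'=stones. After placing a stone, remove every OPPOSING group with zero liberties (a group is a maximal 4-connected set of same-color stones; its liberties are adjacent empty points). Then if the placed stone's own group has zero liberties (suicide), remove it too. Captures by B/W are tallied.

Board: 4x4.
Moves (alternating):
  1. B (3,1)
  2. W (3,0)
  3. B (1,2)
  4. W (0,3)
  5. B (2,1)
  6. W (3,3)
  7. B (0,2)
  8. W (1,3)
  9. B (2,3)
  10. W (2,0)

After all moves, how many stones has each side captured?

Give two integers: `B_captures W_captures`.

Answer: 2 0

Derivation:
Move 1: B@(3,1) -> caps B=0 W=0
Move 2: W@(3,0) -> caps B=0 W=0
Move 3: B@(1,2) -> caps B=0 W=0
Move 4: W@(0,3) -> caps B=0 W=0
Move 5: B@(2,1) -> caps B=0 W=0
Move 6: W@(3,3) -> caps B=0 W=0
Move 7: B@(0,2) -> caps B=0 W=0
Move 8: W@(1,3) -> caps B=0 W=0
Move 9: B@(2,3) -> caps B=2 W=0
Move 10: W@(2,0) -> caps B=2 W=0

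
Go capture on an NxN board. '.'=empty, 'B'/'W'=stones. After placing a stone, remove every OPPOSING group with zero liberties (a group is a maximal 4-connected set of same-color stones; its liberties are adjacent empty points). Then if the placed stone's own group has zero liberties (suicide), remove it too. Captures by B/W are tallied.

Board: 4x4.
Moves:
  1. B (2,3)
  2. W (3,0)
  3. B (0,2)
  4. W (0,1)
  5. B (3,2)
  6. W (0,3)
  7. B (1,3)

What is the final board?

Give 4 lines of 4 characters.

Answer: .WB.
...B
...B
W.B.

Derivation:
Move 1: B@(2,3) -> caps B=0 W=0
Move 2: W@(3,0) -> caps B=0 W=0
Move 3: B@(0,2) -> caps B=0 W=0
Move 4: W@(0,1) -> caps B=0 W=0
Move 5: B@(3,2) -> caps B=0 W=0
Move 6: W@(0,3) -> caps B=0 W=0
Move 7: B@(1,3) -> caps B=1 W=0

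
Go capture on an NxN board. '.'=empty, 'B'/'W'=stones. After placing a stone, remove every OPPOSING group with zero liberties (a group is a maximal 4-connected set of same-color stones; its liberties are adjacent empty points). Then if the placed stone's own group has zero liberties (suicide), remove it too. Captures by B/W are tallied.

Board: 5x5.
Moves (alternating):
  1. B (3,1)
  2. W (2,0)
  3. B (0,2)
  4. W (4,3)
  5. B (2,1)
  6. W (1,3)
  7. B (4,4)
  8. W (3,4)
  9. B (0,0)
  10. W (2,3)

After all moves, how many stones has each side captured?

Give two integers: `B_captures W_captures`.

Move 1: B@(3,1) -> caps B=0 W=0
Move 2: W@(2,0) -> caps B=0 W=0
Move 3: B@(0,2) -> caps B=0 W=0
Move 4: W@(4,3) -> caps B=0 W=0
Move 5: B@(2,1) -> caps B=0 W=0
Move 6: W@(1,3) -> caps B=0 W=0
Move 7: B@(4,4) -> caps B=0 W=0
Move 8: W@(3,4) -> caps B=0 W=1
Move 9: B@(0,0) -> caps B=0 W=1
Move 10: W@(2,3) -> caps B=0 W=1

Answer: 0 1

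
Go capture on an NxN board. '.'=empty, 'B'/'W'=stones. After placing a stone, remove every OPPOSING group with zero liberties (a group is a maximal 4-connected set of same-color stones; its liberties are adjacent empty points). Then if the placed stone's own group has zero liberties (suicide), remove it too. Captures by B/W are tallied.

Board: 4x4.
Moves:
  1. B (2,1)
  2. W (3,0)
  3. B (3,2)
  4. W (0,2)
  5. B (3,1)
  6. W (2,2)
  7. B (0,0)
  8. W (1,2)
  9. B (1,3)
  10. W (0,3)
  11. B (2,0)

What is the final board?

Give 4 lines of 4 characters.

Answer: B.WW
..WB
BBW.
.BB.

Derivation:
Move 1: B@(2,1) -> caps B=0 W=0
Move 2: W@(3,0) -> caps B=0 W=0
Move 3: B@(3,2) -> caps B=0 W=0
Move 4: W@(0,2) -> caps B=0 W=0
Move 5: B@(3,1) -> caps B=0 W=0
Move 6: W@(2,2) -> caps B=0 W=0
Move 7: B@(0,0) -> caps B=0 W=0
Move 8: W@(1,2) -> caps B=0 W=0
Move 9: B@(1,3) -> caps B=0 W=0
Move 10: W@(0,3) -> caps B=0 W=0
Move 11: B@(2,0) -> caps B=1 W=0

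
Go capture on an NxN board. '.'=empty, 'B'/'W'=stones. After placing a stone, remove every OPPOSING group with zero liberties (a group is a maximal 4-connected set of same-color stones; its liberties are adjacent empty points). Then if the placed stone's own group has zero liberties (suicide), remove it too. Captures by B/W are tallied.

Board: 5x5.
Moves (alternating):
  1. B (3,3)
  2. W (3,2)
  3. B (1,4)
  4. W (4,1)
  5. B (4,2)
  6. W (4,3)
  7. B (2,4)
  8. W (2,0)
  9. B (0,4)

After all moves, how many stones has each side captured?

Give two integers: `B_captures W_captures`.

Answer: 0 1

Derivation:
Move 1: B@(3,3) -> caps B=0 W=0
Move 2: W@(3,2) -> caps B=0 W=0
Move 3: B@(1,4) -> caps B=0 W=0
Move 4: W@(4,1) -> caps B=0 W=0
Move 5: B@(4,2) -> caps B=0 W=0
Move 6: W@(4,3) -> caps B=0 W=1
Move 7: B@(2,4) -> caps B=0 W=1
Move 8: W@(2,0) -> caps B=0 W=1
Move 9: B@(0,4) -> caps B=0 W=1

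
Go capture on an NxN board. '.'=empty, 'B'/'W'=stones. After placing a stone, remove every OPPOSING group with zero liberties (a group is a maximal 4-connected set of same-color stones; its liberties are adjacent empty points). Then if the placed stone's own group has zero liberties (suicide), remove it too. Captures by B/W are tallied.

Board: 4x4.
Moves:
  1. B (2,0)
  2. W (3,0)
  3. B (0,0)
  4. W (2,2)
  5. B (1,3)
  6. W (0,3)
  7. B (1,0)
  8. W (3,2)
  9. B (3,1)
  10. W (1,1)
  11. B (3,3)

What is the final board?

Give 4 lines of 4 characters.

Answer: B..W
BW.B
B.W.
.BWB

Derivation:
Move 1: B@(2,0) -> caps B=0 W=0
Move 2: W@(3,0) -> caps B=0 W=0
Move 3: B@(0,0) -> caps B=0 W=0
Move 4: W@(2,2) -> caps B=0 W=0
Move 5: B@(1,3) -> caps B=0 W=0
Move 6: W@(0,3) -> caps B=0 W=0
Move 7: B@(1,0) -> caps B=0 W=0
Move 8: W@(3,2) -> caps B=0 W=0
Move 9: B@(3,1) -> caps B=1 W=0
Move 10: W@(1,1) -> caps B=1 W=0
Move 11: B@(3,3) -> caps B=1 W=0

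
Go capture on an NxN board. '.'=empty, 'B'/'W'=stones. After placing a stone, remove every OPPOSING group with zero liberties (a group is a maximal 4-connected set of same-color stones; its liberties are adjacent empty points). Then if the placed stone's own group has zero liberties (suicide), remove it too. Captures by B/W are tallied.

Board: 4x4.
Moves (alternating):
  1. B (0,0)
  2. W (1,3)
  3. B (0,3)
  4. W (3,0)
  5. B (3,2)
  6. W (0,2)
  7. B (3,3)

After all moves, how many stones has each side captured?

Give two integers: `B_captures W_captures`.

Move 1: B@(0,0) -> caps B=0 W=0
Move 2: W@(1,3) -> caps B=0 W=0
Move 3: B@(0,3) -> caps B=0 W=0
Move 4: W@(3,0) -> caps B=0 W=0
Move 5: B@(3,2) -> caps B=0 W=0
Move 6: W@(0,2) -> caps B=0 W=1
Move 7: B@(3,3) -> caps B=0 W=1

Answer: 0 1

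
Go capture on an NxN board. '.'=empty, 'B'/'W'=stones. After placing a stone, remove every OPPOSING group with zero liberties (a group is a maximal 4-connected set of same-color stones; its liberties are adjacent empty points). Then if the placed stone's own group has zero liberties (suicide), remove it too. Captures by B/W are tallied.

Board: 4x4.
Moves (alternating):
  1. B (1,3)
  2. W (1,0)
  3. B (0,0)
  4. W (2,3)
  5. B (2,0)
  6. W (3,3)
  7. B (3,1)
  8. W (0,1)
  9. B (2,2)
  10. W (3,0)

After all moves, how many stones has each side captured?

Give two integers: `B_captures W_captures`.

Move 1: B@(1,3) -> caps B=0 W=0
Move 2: W@(1,0) -> caps B=0 W=0
Move 3: B@(0,0) -> caps B=0 W=0
Move 4: W@(2,3) -> caps B=0 W=0
Move 5: B@(2,0) -> caps B=0 W=0
Move 6: W@(3,3) -> caps B=0 W=0
Move 7: B@(3,1) -> caps B=0 W=0
Move 8: W@(0,1) -> caps B=0 W=1
Move 9: B@(2,2) -> caps B=0 W=1
Move 10: W@(3,0) -> caps B=0 W=1

Answer: 0 1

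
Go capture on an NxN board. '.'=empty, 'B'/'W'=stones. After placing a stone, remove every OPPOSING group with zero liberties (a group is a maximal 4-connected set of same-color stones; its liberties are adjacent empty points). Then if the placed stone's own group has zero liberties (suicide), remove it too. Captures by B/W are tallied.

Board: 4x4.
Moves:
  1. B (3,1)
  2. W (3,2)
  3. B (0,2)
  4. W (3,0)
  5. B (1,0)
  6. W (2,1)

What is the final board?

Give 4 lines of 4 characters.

Move 1: B@(3,1) -> caps B=0 W=0
Move 2: W@(3,2) -> caps B=0 W=0
Move 3: B@(0,2) -> caps B=0 W=0
Move 4: W@(3,0) -> caps B=0 W=0
Move 5: B@(1,0) -> caps B=0 W=0
Move 6: W@(2,1) -> caps B=0 W=1

Answer: ..B.
B...
.W..
W.W.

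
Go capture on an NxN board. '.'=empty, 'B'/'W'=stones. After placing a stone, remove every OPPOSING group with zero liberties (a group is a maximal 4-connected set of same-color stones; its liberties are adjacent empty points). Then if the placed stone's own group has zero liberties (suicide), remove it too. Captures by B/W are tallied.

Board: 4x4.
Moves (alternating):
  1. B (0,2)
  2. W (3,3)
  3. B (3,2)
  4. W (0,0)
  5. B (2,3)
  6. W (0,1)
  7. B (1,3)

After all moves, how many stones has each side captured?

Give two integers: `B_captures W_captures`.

Answer: 1 0

Derivation:
Move 1: B@(0,2) -> caps B=0 W=0
Move 2: W@(3,3) -> caps B=0 W=0
Move 3: B@(3,2) -> caps B=0 W=0
Move 4: W@(0,0) -> caps B=0 W=0
Move 5: B@(2,3) -> caps B=1 W=0
Move 6: W@(0,1) -> caps B=1 W=0
Move 7: B@(1,3) -> caps B=1 W=0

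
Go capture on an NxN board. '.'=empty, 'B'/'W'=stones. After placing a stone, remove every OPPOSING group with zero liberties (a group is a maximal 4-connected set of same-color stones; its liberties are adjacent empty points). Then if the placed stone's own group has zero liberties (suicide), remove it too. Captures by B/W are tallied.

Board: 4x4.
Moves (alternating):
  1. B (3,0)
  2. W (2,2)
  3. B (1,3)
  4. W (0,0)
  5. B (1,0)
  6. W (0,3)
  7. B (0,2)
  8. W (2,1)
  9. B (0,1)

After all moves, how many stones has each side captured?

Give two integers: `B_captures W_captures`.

Answer: 2 0

Derivation:
Move 1: B@(3,0) -> caps B=0 W=0
Move 2: W@(2,2) -> caps B=0 W=0
Move 3: B@(1,3) -> caps B=0 W=0
Move 4: W@(0,0) -> caps B=0 W=0
Move 5: B@(1,0) -> caps B=0 W=0
Move 6: W@(0,3) -> caps B=0 W=0
Move 7: B@(0,2) -> caps B=1 W=0
Move 8: W@(2,1) -> caps B=1 W=0
Move 9: B@(0,1) -> caps B=2 W=0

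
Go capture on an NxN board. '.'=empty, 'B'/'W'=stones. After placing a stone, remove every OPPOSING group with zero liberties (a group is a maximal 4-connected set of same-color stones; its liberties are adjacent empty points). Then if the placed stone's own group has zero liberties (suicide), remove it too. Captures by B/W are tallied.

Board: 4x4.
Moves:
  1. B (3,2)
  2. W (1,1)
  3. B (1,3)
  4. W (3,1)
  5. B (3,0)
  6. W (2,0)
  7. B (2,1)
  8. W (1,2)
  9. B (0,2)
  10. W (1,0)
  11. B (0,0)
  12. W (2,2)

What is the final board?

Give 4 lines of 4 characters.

Move 1: B@(3,2) -> caps B=0 W=0
Move 2: W@(1,1) -> caps B=0 W=0
Move 3: B@(1,3) -> caps B=0 W=0
Move 4: W@(3,1) -> caps B=0 W=0
Move 5: B@(3,0) -> caps B=0 W=0
Move 6: W@(2,0) -> caps B=0 W=1
Move 7: B@(2,1) -> caps B=0 W=1
Move 8: W@(1,2) -> caps B=0 W=1
Move 9: B@(0,2) -> caps B=0 W=1
Move 10: W@(1,0) -> caps B=0 W=1
Move 11: B@(0,0) -> caps B=0 W=1
Move 12: W@(2,2) -> caps B=0 W=2

Answer: B.B.
WWWB
W.W.
.WB.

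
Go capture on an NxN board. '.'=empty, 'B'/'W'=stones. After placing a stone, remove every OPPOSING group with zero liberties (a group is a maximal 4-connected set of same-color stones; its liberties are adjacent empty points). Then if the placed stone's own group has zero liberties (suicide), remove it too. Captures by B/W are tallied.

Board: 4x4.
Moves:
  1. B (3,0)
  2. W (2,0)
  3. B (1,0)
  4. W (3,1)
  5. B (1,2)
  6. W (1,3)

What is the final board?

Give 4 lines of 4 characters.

Answer: ....
B.BW
W...
.W..

Derivation:
Move 1: B@(3,0) -> caps B=0 W=0
Move 2: W@(2,0) -> caps B=0 W=0
Move 3: B@(1,0) -> caps B=0 W=0
Move 4: W@(3,1) -> caps B=0 W=1
Move 5: B@(1,2) -> caps B=0 W=1
Move 6: W@(1,3) -> caps B=0 W=1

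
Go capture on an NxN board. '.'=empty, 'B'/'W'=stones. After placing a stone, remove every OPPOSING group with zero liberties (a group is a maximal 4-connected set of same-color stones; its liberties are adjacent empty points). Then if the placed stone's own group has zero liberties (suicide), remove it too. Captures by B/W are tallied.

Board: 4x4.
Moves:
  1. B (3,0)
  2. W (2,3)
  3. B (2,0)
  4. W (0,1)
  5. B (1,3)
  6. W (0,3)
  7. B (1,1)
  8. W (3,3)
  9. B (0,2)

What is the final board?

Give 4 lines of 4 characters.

Move 1: B@(3,0) -> caps B=0 W=0
Move 2: W@(2,3) -> caps B=0 W=0
Move 3: B@(2,0) -> caps B=0 W=0
Move 4: W@(0,1) -> caps B=0 W=0
Move 5: B@(1,3) -> caps B=0 W=0
Move 6: W@(0,3) -> caps B=0 W=0
Move 7: B@(1,1) -> caps B=0 W=0
Move 8: W@(3,3) -> caps B=0 W=0
Move 9: B@(0,2) -> caps B=1 W=0

Answer: .WB.
.B.B
B..W
B..W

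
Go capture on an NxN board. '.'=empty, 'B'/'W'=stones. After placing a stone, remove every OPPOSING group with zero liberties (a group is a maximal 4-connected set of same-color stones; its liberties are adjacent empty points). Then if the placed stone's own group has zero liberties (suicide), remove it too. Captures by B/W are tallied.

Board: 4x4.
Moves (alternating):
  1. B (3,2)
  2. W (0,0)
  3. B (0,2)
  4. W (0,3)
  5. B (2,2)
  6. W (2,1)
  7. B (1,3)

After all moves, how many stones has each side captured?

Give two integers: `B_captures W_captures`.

Answer: 1 0

Derivation:
Move 1: B@(3,2) -> caps B=0 W=0
Move 2: W@(0,0) -> caps B=0 W=0
Move 3: B@(0,2) -> caps B=0 W=0
Move 4: W@(0,3) -> caps B=0 W=0
Move 5: B@(2,2) -> caps B=0 W=0
Move 6: W@(2,1) -> caps B=0 W=0
Move 7: B@(1,3) -> caps B=1 W=0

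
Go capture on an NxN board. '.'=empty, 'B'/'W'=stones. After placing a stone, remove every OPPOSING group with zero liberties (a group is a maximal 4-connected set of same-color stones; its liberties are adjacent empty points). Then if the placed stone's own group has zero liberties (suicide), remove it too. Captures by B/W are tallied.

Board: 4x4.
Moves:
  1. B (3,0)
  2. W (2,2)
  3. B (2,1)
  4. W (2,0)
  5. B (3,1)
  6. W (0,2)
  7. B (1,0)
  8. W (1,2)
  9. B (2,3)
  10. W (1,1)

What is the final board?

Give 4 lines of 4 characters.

Move 1: B@(3,0) -> caps B=0 W=0
Move 2: W@(2,2) -> caps B=0 W=0
Move 3: B@(2,1) -> caps B=0 W=0
Move 4: W@(2,0) -> caps B=0 W=0
Move 5: B@(3,1) -> caps B=0 W=0
Move 6: W@(0,2) -> caps B=0 W=0
Move 7: B@(1,0) -> caps B=1 W=0
Move 8: W@(1,2) -> caps B=1 W=0
Move 9: B@(2,3) -> caps B=1 W=0
Move 10: W@(1,1) -> caps B=1 W=0

Answer: ..W.
BWW.
.BWB
BB..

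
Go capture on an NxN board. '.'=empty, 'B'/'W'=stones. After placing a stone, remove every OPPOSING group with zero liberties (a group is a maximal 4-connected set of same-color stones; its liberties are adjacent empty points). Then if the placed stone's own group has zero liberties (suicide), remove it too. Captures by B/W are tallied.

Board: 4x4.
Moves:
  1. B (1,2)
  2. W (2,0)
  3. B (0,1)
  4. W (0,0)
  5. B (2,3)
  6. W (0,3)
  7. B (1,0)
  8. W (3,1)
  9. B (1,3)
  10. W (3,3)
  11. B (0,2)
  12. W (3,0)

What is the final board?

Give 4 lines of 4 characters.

Move 1: B@(1,2) -> caps B=0 W=0
Move 2: W@(2,0) -> caps B=0 W=0
Move 3: B@(0,1) -> caps B=0 W=0
Move 4: W@(0,0) -> caps B=0 W=0
Move 5: B@(2,3) -> caps B=0 W=0
Move 6: W@(0,3) -> caps B=0 W=0
Move 7: B@(1,0) -> caps B=1 W=0
Move 8: W@(3,1) -> caps B=1 W=0
Move 9: B@(1,3) -> caps B=1 W=0
Move 10: W@(3,3) -> caps B=1 W=0
Move 11: B@(0,2) -> caps B=2 W=0
Move 12: W@(3,0) -> caps B=2 W=0

Answer: .BB.
B.BB
W..B
WW.W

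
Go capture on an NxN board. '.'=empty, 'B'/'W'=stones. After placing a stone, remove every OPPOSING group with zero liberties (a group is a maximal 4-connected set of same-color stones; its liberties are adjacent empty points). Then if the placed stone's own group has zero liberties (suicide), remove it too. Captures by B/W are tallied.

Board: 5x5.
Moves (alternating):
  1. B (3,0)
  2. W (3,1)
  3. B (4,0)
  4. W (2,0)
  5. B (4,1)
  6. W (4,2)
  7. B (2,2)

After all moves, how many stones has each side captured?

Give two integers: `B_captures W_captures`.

Answer: 0 3

Derivation:
Move 1: B@(3,0) -> caps B=0 W=0
Move 2: W@(3,1) -> caps B=0 W=0
Move 3: B@(4,0) -> caps B=0 W=0
Move 4: W@(2,0) -> caps B=0 W=0
Move 5: B@(4,1) -> caps B=0 W=0
Move 6: W@(4,2) -> caps B=0 W=3
Move 7: B@(2,2) -> caps B=0 W=3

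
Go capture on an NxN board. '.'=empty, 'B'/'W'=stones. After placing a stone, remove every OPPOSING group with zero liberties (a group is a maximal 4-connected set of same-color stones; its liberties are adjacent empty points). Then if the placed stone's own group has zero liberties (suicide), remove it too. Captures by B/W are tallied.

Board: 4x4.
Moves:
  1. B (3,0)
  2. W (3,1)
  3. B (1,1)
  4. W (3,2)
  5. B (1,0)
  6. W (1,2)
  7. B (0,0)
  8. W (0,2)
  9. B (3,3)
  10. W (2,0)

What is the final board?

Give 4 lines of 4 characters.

Move 1: B@(3,0) -> caps B=0 W=0
Move 2: W@(3,1) -> caps B=0 W=0
Move 3: B@(1,1) -> caps B=0 W=0
Move 4: W@(3,2) -> caps B=0 W=0
Move 5: B@(1,0) -> caps B=0 W=0
Move 6: W@(1,2) -> caps B=0 W=0
Move 7: B@(0,0) -> caps B=0 W=0
Move 8: W@(0,2) -> caps B=0 W=0
Move 9: B@(3,3) -> caps B=0 W=0
Move 10: W@(2,0) -> caps B=0 W=1

Answer: B.W.
BBW.
W...
.WWB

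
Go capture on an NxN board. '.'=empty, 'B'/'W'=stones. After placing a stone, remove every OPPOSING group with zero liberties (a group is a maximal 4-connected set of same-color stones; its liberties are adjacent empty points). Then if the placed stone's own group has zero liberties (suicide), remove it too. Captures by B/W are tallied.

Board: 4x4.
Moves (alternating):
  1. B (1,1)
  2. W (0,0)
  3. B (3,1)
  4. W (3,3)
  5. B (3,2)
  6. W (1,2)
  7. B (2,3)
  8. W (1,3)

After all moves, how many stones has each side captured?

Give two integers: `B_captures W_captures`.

Move 1: B@(1,1) -> caps B=0 W=0
Move 2: W@(0,0) -> caps B=0 W=0
Move 3: B@(3,1) -> caps B=0 W=0
Move 4: W@(3,3) -> caps B=0 W=0
Move 5: B@(3,2) -> caps B=0 W=0
Move 6: W@(1,2) -> caps B=0 W=0
Move 7: B@(2,3) -> caps B=1 W=0
Move 8: W@(1,3) -> caps B=1 W=0

Answer: 1 0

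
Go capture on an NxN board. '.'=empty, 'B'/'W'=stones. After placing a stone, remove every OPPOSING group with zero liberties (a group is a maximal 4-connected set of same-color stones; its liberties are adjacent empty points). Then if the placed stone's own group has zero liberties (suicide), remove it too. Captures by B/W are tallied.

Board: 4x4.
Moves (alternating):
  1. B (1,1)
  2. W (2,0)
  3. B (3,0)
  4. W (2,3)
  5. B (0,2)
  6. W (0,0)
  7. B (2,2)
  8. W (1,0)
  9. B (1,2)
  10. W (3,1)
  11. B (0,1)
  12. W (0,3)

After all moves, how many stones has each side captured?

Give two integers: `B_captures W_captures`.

Answer: 0 1

Derivation:
Move 1: B@(1,1) -> caps B=0 W=0
Move 2: W@(2,0) -> caps B=0 W=0
Move 3: B@(3,0) -> caps B=0 W=0
Move 4: W@(2,3) -> caps B=0 W=0
Move 5: B@(0,2) -> caps B=0 W=0
Move 6: W@(0,0) -> caps B=0 W=0
Move 7: B@(2,2) -> caps B=0 W=0
Move 8: W@(1,0) -> caps B=0 W=0
Move 9: B@(1,2) -> caps B=0 W=0
Move 10: W@(3,1) -> caps B=0 W=1
Move 11: B@(0,1) -> caps B=0 W=1
Move 12: W@(0,3) -> caps B=0 W=1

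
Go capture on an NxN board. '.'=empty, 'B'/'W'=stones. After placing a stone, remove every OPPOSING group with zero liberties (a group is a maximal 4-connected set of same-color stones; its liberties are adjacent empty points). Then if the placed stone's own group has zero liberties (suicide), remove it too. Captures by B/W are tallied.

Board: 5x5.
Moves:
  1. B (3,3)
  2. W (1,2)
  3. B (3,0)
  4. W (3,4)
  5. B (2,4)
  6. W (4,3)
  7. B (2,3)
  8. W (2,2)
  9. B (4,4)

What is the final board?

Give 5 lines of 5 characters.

Move 1: B@(3,3) -> caps B=0 W=0
Move 2: W@(1,2) -> caps B=0 W=0
Move 3: B@(3,0) -> caps B=0 W=0
Move 4: W@(3,4) -> caps B=0 W=0
Move 5: B@(2,4) -> caps B=0 W=0
Move 6: W@(4,3) -> caps B=0 W=0
Move 7: B@(2,3) -> caps B=0 W=0
Move 8: W@(2,2) -> caps B=0 W=0
Move 9: B@(4,4) -> caps B=1 W=0

Answer: .....
..W..
..WBB
B..B.
...WB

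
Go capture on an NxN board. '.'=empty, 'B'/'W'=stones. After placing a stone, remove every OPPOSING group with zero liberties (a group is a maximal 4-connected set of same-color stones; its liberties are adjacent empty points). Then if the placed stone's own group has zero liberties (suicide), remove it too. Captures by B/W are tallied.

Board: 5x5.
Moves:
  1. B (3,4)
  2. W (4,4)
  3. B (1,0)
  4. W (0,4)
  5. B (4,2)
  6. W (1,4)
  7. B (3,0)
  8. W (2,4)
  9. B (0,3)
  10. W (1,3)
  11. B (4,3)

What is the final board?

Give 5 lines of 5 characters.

Move 1: B@(3,4) -> caps B=0 W=0
Move 2: W@(4,4) -> caps B=0 W=0
Move 3: B@(1,0) -> caps B=0 W=0
Move 4: W@(0,4) -> caps B=0 W=0
Move 5: B@(4,2) -> caps B=0 W=0
Move 6: W@(1,4) -> caps B=0 W=0
Move 7: B@(3,0) -> caps B=0 W=0
Move 8: W@(2,4) -> caps B=0 W=0
Move 9: B@(0,3) -> caps B=0 W=0
Move 10: W@(1,3) -> caps B=0 W=0
Move 11: B@(4,3) -> caps B=1 W=0

Answer: ...BW
B..WW
....W
B...B
..BB.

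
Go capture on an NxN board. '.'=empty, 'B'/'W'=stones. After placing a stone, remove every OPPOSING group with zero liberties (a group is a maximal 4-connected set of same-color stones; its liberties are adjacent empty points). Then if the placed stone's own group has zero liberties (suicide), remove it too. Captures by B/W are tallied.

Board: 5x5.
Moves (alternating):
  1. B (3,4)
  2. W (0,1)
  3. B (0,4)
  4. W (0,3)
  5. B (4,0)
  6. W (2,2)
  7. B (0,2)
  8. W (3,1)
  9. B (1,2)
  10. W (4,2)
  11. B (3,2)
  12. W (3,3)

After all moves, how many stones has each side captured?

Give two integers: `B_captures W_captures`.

Answer: 0 1

Derivation:
Move 1: B@(3,4) -> caps B=0 W=0
Move 2: W@(0,1) -> caps B=0 W=0
Move 3: B@(0,4) -> caps B=0 W=0
Move 4: W@(0,3) -> caps B=0 W=0
Move 5: B@(4,0) -> caps B=0 W=0
Move 6: W@(2,2) -> caps B=0 W=0
Move 7: B@(0,2) -> caps B=0 W=0
Move 8: W@(3,1) -> caps B=0 W=0
Move 9: B@(1,2) -> caps B=0 W=0
Move 10: W@(4,2) -> caps B=0 W=0
Move 11: B@(3,2) -> caps B=0 W=0
Move 12: W@(3,3) -> caps B=0 W=1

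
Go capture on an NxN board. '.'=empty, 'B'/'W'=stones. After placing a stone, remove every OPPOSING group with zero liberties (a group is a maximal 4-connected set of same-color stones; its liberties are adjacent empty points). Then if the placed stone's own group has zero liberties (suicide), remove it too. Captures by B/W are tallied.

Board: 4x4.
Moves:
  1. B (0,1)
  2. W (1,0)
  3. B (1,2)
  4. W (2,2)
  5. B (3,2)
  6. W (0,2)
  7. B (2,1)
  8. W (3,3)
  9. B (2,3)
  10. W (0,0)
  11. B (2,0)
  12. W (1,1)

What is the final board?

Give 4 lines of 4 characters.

Answer: W.W.
WWB.
BB.B
..B.

Derivation:
Move 1: B@(0,1) -> caps B=0 W=0
Move 2: W@(1,0) -> caps B=0 W=0
Move 3: B@(1,2) -> caps B=0 W=0
Move 4: W@(2,2) -> caps B=0 W=0
Move 5: B@(3,2) -> caps B=0 W=0
Move 6: W@(0,2) -> caps B=0 W=0
Move 7: B@(2,1) -> caps B=0 W=0
Move 8: W@(3,3) -> caps B=0 W=0
Move 9: B@(2,3) -> caps B=2 W=0
Move 10: W@(0,0) -> caps B=2 W=0
Move 11: B@(2,0) -> caps B=2 W=0
Move 12: W@(1,1) -> caps B=2 W=1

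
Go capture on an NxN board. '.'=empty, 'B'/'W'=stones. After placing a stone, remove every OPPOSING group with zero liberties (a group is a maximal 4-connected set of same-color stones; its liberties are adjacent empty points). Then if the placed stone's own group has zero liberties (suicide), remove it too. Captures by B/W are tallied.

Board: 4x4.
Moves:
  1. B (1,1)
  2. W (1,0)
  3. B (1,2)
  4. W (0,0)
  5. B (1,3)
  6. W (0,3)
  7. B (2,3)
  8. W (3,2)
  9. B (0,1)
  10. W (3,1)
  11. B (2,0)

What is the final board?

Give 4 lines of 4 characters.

Move 1: B@(1,1) -> caps B=0 W=0
Move 2: W@(1,0) -> caps B=0 W=0
Move 3: B@(1,2) -> caps B=0 W=0
Move 4: W@(0,0) -> caps B=0 W=0
Move 5: B@(1,3) -> caps B=0 W=0
Move 6: W@(0,3) -> caps B=0 W=0
Move 7: B@(2,3) -> caps B=0 W=0
Move 8: W@(3,2) -> caps B=0 W=0
Move 9: B@(0,1) -> caps B=0 W=0
Move 10: W@(3,1) -> caps B=0 W=0
Move 11: B@(2,0) -> caps B=2 W=0

Answer: .B.W
.BBB
B..B
.WW.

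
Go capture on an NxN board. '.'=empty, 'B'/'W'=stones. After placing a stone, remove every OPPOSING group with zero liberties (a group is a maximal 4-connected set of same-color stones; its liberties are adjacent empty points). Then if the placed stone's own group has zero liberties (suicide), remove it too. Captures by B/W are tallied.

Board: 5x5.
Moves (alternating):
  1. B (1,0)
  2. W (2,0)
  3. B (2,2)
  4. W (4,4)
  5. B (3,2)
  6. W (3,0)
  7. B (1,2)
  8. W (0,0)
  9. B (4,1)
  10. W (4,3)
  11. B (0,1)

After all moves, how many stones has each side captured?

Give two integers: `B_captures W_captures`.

Move 1: B@(1,0) -> caps B=0 W=0
Move 2: W@(2,0) -> caps B=0 W=0
Move 3: B@(2,2) -> caps B=0 W=0
Move 4: W@(4,4) -> caps B=0 W=0
Move 5: B@(3,2) -> caps B=0 W=0
Move 6: W@(3,0) -> caps B=0 W=0
Move 7: B@(1,2) -> caps B=0 W=0
Move 8: W@(0,0) -> caps B=0 W=0
Move 9: B@(4,1) -> caps B=0 W=0
Move 10: W@(4,3) -> caps B=0 W=0
Move 11: B@(0,1) -> caps B=1 W=0

Answer: 1 0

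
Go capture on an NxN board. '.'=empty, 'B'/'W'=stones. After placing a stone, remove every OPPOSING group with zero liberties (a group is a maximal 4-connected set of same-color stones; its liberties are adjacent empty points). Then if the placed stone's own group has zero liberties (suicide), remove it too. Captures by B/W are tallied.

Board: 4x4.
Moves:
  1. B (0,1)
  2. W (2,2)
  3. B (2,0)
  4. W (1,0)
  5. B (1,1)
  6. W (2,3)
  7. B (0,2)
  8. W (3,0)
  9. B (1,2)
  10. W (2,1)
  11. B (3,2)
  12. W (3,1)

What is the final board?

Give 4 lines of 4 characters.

Answer: .BB.
WBB.
.WWW
WWB.

Derivation:
Move 1: B@(0,1) -> caps B=0 W=0
Move 2: W@(2,2) -> caps B=0 W=0
Move 3: B@(2,0) -> caps B=0 W=0
Move 4: W@(1,0) -> caps B=0 W=0
Move 5: B@(1,1) -> caps B=0 W=0
Move 6: W@(2,3) -> caps B=0 W=0
Move 7: B@(0,2) -> caps B=0 W=0
Move 8: W@(3,0) -> caps B=0 W=0
Move 9: B@(1,2) -> caps B=0 W=0
Move 10: W@(2,1) -> caps B=0 W=1
Move 11: B@(3,2) -> caps B=0 W=1
Move 12: W@(3,1) -> caps B=0 W=1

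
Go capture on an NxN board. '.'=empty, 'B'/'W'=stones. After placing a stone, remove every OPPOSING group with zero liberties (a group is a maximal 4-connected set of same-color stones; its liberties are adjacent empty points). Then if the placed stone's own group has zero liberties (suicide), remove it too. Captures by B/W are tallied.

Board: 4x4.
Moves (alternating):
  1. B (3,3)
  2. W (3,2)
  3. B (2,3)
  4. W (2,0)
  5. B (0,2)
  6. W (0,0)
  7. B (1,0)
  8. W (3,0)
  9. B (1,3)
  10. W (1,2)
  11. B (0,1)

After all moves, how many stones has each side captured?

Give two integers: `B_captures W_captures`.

Answer: 1 0

Derivation:
Move 1: B@(3,3) -> caps B=0 W=0
Move 2: W@(3,2) -> caps B=0 W=0
Move 3: B@(2,3) -> caps B=0 W=0
Move 4: W@(2,0) -> caps B=0 W=0
Move 5: B@(0,2) -> caps B=0 W=0
Move 6: W@(0,0) -> caps B=0 W=0
Move 7: B@(1,0) -> caps B=0 W=0
Move 8: W@(3,0) -> caps B=0 W=0
Move 9: B@(1,3) -> caps B=0 W=0
Move 10: W@(1,2) -> caps B=0 W=0
Move 11: B@(0,1) -> caps B=1 W=0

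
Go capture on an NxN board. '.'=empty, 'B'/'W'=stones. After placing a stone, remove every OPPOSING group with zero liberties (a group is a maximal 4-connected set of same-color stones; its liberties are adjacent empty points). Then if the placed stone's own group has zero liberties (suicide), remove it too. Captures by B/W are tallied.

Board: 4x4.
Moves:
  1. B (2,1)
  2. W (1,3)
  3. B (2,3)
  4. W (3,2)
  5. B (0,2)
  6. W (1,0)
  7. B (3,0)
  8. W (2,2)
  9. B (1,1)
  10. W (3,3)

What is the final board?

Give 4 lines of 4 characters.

Answer: ..B.
WB.W
.BW.
B.WW

Derivation:
Move 1: B@(2,1) -> caps B=0 W=0
Move 2: W@(1,3) -> caps B=0 W=0
Move 3: B@(2,3) -> caps B=0 W=0
Move 4: W@(3,2) -> caps B=0 W=0
Move 5: B@(0,2) -> caps B=0 W=0
Move 6: W@(1,0) -> caps B=0 W=0
Move 7: B@(3,0) -> caps B=0 W=0
Move 8: W@(2,2) -> caps B=0 W=0
Move 9: B@(1,1) -> caps B=0 W=0
Move 10: W@(3,3) -> caps B=0 W=1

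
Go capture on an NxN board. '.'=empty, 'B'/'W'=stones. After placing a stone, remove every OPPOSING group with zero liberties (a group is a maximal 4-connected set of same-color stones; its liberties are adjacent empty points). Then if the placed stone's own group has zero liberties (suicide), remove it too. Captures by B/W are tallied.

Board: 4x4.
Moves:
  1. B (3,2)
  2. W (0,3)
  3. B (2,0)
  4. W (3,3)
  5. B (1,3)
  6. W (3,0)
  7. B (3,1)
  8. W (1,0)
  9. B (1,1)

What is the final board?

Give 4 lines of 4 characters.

Move 1: B@(3,2) -> caps B=0 W=0
Move 2: W@(0,3) -> caps B=0 W=0
Move 3: B@(2,0) -> caps B=0 W=0
Move 4: W@(3,3) -> caps B=0 W=0
Move 5: B@(1,3) -> caps B=0 W=0
Move 6: W@(3,0) -> caps B=0 W=0
Move 7: B@(3,1) -> caps B=1 W=0
Move 8: W@(1,0) -> caps B=1 W=0
Move 9: B@(1,1) -> caps B=1 W=0

Answer: ...W
WB.B
B...
.BBW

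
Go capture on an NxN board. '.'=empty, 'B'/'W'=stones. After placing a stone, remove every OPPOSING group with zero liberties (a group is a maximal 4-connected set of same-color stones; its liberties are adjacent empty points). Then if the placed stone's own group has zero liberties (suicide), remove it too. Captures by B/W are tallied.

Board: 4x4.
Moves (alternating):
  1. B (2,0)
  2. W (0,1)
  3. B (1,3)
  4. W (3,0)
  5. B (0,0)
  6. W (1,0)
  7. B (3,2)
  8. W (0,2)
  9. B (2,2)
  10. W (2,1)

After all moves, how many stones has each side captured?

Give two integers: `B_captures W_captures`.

Move 1: B@(2,0) -> caps B=0 W=0
Move 2: W@(0,1) -> caps B=0 W=0
Move 3: B@(1,3) -> caps B=0 W=0
Move 4: W@(3,0) -> caps B=0 W=0
Move 5: B@(0,0) -> caps B=0 W=0
Move 6: W@(1,0) -> caps B=0 W=1
Move 7: B@(3,2) -> caps B=0 W=1
Move 8: W@(0,2) -> caps B=0 W=1
Move 9: B@(2,2) -> caps B=0 W=1
Move 10: W@(2,1) -> caps B=0 W=2

Answer: 0 2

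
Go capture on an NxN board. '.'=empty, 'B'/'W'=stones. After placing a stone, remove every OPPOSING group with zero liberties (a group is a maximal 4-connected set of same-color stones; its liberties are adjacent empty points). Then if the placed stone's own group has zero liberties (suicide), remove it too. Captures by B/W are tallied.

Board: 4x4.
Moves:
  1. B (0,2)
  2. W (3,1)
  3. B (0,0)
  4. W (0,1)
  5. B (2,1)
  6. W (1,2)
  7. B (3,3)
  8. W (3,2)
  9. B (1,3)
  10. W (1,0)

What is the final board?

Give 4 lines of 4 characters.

Move 1: B@(0,2) -> caps B=0 W=0
Move 2: W@(3,1) -> caps B=0 W=0
Move 3: B@(0,0) -> caps B=0 W=0
Move 4: W@(0,1) -> caps B=0 W=0
Move 5: B@(2,1) -> caps B=0 W=0
Move 6: W@(1,2) -> caps B=0 W=0
Move 7: B@(3,3) -> caps B=0 W=0
Move 8: W@(3,2) -> caps B=0 W=0
Move 9: B@(1,3) -> caps B=0 W=0
Move 10: W@(1,0) -> caps B=0 W=1

Answer: .WB.
W.WB
.B..
.WWB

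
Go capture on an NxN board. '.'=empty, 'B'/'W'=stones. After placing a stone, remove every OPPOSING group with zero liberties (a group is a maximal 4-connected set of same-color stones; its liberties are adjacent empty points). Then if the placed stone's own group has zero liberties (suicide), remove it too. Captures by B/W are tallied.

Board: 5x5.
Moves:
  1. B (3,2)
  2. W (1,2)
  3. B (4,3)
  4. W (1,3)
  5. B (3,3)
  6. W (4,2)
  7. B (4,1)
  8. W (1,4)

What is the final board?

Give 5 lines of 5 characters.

Answer: .....
..WWW
.....
..BB.
.B.B.

Derivation:
Move 1: B@(3,2) -> caps B=0 W=0
Move 2: W@(1,2) -> caps B=0 W=0
Move 3: B@(4,3) -> caps B=0 W=0
Move 4: W@(1,3) -> caps B=0 W=0
Move 5: B@(3,3) -> caps B=0 W=0
Move 6: W@(4,2) -> caps B=0 W=0
Move 7: B@(4,1) -> caps B=1 W=0
Move 8: W@(1,4) -> caps B=1 W=0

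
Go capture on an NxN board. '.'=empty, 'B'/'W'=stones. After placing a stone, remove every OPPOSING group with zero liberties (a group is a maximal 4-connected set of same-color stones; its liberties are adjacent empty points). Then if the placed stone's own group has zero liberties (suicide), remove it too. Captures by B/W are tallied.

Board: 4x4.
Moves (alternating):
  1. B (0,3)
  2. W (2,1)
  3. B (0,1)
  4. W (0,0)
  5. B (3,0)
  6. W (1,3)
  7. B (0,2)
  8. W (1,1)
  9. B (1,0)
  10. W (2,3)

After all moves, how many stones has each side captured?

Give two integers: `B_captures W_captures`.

Move 1: B@(0,3) -> caps B=0 W=0
Move 2: W@(2,1) -> caps B=0 W=0
Move 3: B@(0,1) -> caps B=0 W=0
Move 4: W@(0,0) -> caps B=0 W=0
Move 5: B@(3,0) -> caps B=0 W=0
Move 6: W@(1,3) -> caps B=0 W=0
Move 7: B@(0,2) -> caps B=0 W=0
Move 8: W@(1,1) -> caps B=0 W=0
Move 9: B@(1,0) -> caps B=1 W=0
Move 10: W@(2,3) -> caps B=1 W=0

Answer: 1 0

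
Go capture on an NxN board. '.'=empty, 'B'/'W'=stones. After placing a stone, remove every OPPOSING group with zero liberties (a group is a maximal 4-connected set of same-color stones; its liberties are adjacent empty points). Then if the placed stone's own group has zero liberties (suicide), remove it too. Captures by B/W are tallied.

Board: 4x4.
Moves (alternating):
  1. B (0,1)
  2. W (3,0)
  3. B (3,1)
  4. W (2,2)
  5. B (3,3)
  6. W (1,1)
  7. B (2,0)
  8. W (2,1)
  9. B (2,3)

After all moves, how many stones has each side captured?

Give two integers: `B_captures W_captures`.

Answer: 1 0

Derivation:
Move 1: B@(0,1) -> caps B=0 W=0
Move 2: W@(3,0) -> caps B=0 W=0
Move 3: B@(3,1) -> caps B=0 W=0
Move 4: W@(2,2) -> caps B=0 W=0
Move 5: B@(3,3) -> caps B=0 W=0
Move 6: W@(1,1) -> caps B=0 W=0
Move 7: B@(2,0) -> caps B=1 W=0
Move 8: W@(2,1) -> caps B=1 W=0
Move 9: B@(2,3) -> caps B=1 W=0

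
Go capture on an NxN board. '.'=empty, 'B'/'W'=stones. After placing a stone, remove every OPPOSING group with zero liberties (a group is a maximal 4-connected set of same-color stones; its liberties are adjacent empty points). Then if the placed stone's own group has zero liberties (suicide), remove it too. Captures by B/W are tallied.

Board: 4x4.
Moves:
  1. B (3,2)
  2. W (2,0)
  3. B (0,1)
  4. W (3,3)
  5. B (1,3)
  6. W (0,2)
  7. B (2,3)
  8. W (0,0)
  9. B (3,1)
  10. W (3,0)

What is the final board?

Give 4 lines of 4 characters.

Move 1: B@(3,2) -> caps B=0 W=0
Move 2: W@(2,0) -> caps B=0 W=0
Move 3: B@(0,1) -> caps B=0 W=0
Move 4: W@(3,3) -> caps B=0 W=0
Move 5: B@(1,3) -> caps B=0 W=0
Move 6: W@(0,2) -> caps B=0 W=0
Move 7: B@(2,3) -> caps B=1 W=0
Move 8: W@(0,0) -> caps B=1 W=0
Move 9: B@(3,1) -> caps B=1 W=0
Move 10: W@(3,0) -> caps B=1 W=0

Answer: WBW.
...B
W..B
WBB.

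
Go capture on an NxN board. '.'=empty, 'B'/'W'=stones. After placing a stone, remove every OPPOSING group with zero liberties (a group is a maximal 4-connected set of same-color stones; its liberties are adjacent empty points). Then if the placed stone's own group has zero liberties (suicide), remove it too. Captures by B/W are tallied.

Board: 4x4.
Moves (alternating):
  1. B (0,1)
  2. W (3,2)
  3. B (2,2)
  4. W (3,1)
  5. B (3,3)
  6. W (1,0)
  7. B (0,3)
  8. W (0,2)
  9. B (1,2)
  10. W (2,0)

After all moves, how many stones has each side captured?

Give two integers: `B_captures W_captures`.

Move 1: B@(0,1) -> caps B=0 W=0
Move 2: W@(3,2) -> caps B=0 W=0
Move 3: B@(2,2) -> caps B=0 W=0
Move 4: W@(3,1) -> caps B=0 W=0
Move 5: B@(3,3) -> caps B=0 W=0
Move 6: W@(1,0) -> caps B=0 W=0
Move 7: B@(0,3) -> caps B=0 W=0
Move 8: W@(0,2) -> caps B=0 W=0
Move 9: B@(1,2) -> caps B=1 W=0
Move 10: W@(2,0) -> caps B=1 W=0

Answer: 1 0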